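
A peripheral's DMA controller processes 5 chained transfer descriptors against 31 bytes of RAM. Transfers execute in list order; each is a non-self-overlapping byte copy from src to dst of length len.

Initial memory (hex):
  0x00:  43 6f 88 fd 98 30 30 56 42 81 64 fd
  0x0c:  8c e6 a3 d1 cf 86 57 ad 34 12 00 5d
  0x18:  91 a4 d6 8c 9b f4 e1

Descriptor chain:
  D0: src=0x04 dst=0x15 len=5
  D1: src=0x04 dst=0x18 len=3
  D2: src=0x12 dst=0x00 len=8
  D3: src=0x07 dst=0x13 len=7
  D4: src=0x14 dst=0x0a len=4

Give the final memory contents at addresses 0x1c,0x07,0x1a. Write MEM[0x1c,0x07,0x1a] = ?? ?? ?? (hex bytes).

#0 dst[0x15+5] := {0x98,0x30,0x30,0x56,0x42}
#1 dst[0x18+3] := {0x98,0x30,0x30}
#2 dst[0x00+8] := {0x57,0xad,0x34,0x98,0x30,0x30,0x98,0x30}
#3 dst[0x13+7] := {0x30,0x42,0x81,0x64,0xfd,0x8c,0xe6}
#4 dst[0x0a+4] := {0x42,0x81,0x64,0xfd}
query mem[0x1c]=0x9b, mem[0x07]=0x30, mem[0x1a]=0x30

MEM[0x1c,0x07,0x1a] = 9b 30 30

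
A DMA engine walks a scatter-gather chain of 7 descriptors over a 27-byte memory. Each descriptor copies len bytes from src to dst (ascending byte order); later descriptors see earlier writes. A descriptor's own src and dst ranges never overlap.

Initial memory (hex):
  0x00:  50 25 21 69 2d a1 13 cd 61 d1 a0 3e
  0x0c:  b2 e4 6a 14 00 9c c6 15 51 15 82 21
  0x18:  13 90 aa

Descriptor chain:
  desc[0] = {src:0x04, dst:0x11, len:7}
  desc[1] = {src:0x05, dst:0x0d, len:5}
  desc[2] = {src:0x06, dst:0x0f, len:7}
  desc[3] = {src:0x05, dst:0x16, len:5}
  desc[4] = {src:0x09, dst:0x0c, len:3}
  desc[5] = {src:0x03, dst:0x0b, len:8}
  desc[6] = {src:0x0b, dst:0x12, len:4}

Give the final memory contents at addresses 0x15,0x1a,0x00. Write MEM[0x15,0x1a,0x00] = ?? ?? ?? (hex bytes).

MEM[0x15,0x1a,0x00] = 13 d1 50

[0] 0x04->0x11 len=7 : 2d a1 13 cd 61 d1 a0
[1] 0x05->0x0d len=5 : a1 13 cd 61 d1
[2] 0x06->0x0f len=7 : 13 cd 61 d1 a0 3e b2
[3] 0x05->0x16 len=5 : a1 13 cd 61 d1
[4] 0x09->0x0c len=3 : d1 a0 3e
[5] 0x03->0x0b len=8 : 69 2d a1 13 cd 61 d1 a0
[6] 0x0b->0x12 len=4 : 69 2d a1 13
query mem[0x15]=0x13, mem[0x1a]=0xd1, mem[0x00]=0x50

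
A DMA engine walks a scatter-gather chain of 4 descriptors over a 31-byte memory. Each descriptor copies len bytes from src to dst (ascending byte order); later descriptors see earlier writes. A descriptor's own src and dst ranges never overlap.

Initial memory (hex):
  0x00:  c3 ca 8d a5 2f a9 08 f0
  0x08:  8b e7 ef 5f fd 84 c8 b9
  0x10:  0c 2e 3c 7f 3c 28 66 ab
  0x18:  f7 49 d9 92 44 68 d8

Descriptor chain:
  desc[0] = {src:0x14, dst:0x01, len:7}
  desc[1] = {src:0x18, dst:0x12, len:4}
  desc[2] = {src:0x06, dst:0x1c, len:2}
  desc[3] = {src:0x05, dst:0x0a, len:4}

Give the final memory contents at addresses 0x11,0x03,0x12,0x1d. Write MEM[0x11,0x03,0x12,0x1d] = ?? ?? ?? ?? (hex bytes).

MEM[0x11,0x03,0x12,0x1d] = 2e 66 f7 d9

  after D0: wrote 7B at 0x01 = 3c2866abf749d9
  after D1: wrote 4B at 0x12 = f749d992
  after D2: wrote 2B at 0x1c = 49d9
  after D3: wrote 4B at 0x0a = f749d98b
query mem[0x11]=0x2e, mem[0x03]=0x66, mem[0x12]=0xf7, mem[0x1d]=0xd9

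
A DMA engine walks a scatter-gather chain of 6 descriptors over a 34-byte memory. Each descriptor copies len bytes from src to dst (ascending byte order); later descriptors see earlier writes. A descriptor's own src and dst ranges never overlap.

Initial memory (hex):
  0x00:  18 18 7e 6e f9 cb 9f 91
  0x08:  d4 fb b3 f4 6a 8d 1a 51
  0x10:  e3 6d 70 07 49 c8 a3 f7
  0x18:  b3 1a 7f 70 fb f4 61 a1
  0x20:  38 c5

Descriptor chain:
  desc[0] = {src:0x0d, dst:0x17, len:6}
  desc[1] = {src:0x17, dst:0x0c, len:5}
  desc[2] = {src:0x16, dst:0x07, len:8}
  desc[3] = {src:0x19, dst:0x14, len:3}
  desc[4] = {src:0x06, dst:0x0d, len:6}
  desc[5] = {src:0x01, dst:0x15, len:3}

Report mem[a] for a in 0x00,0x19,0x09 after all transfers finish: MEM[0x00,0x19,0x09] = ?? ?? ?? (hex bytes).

MEM[0x00,0x19,0x09] = 18 51 1a

#0 dst[0x17+6] := {0x8d,0x1a,0x51,0xe3,0x6d,0x70}
#1 dst[0x0c+5] := {0x8d,0x1a,0x51,0xe3,0x6d}
#2 dst[0x07+8] := {0xa3,0x8d,0x1a,0x51,0xe3,0x6d,0x70,0xf4}
#3 dst[0x14+3] := {0x51,0xe3,0x6d}
#4 dst[0x0d+6] := {0x9f,0xa3,0x8d,0x1a,0x51,0xe3}
#5 dst[0x15+3] := {0x18,0x7e,0x6e}
query mem[0x00]=0x18, mem[0x19]=0x51, mem[0x09]=0x1a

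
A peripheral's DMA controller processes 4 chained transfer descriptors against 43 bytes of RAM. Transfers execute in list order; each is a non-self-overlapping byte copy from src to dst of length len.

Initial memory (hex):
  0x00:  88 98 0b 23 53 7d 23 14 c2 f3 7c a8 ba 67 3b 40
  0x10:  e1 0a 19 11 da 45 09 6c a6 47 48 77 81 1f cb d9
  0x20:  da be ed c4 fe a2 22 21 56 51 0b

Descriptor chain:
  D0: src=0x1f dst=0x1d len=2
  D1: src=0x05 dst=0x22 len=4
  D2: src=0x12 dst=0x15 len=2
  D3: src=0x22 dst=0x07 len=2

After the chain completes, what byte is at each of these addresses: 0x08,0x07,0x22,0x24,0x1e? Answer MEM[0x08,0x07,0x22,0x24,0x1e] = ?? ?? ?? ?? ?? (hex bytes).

MEM[0x08,0x07,0x22,0x24,0x1e] = 23 7d 7d 14 da

D0: mem[0x1d..0x1e] <- [d9 da]
D1: mem[0x22..0x25] <- [7d 23 14 c2]
D2: mem[0x15..0x16] <- [19 11]
D3: mem[0x07..0x08] <- [7d 23]
query mem[0x08]=0x23, mem[0x07]=0x7d, mem[0x22]=0x7d, mem[0x24]=0x14, mem[0x1e]=0xda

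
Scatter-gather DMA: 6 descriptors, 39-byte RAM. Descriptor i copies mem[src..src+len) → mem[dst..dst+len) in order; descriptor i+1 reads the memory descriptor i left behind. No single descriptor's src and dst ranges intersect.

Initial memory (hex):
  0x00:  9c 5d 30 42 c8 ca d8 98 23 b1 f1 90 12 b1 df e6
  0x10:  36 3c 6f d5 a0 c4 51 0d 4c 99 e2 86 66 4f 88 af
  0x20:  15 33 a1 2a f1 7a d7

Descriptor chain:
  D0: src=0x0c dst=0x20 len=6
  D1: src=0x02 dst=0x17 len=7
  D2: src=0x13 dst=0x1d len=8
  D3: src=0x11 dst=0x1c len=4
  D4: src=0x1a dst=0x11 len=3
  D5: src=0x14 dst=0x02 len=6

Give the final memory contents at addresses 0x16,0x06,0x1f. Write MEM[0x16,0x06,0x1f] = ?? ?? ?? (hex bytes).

MEM[0x16,0x06,0x1f] = 51 42 a0

D0: mem[0x20..0x25] <- [12 b1 df e6 36 3c]
D1: mem[0x17..0x1d] <- [30 42 c8 ca d8 98 23]
D2: mem[0x1d..0x24] <- [d5 a0 c4 51 30 42 c8 ca]
D3: mem[0x1c..0x1f] <- [3c 6f d5 a0]
D4: mem[0x11..0x13] <- [ca d8 3c]
D5: mem[0x02..0x07] <- [a0 c4 51 30 42 c8]
query mem[0x16]=0x51, mem[0x06]=0x42, mem[0x1f]=0xa0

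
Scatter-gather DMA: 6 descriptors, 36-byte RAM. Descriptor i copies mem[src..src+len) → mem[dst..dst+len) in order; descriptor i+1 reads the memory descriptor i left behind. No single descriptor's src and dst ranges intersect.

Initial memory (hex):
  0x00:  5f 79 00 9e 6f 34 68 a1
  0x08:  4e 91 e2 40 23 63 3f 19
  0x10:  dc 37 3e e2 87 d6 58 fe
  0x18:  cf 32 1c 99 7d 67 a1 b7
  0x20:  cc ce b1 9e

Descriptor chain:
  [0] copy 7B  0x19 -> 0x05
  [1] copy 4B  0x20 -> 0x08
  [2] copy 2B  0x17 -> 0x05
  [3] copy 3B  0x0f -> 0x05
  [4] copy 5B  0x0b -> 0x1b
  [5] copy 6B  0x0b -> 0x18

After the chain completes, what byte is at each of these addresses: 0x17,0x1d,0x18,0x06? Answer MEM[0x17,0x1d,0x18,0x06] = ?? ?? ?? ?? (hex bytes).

MEM[0x17,0x1d,0x18,0x06] = fe dc 9e dc

[0] 0x19->0x05 len=7 : 32 1c 99 7d 67 a1 b7
[1] 0x20->0x08 len=4 : cc ce b1 9e
[2] 0x17->0x05 len=2 : fe cf
[3] 0x0f->0x05 len=3 : 19 dc 37
[4] 0x0b->0x1b len=5 : 9e 23 63 3f 19
[5] 0x0b->0x18 len=6 : 9e 23 63 3f 19 dc
query mem[0x17]=0xfe, mem[0x1d]=0xdc, mem[0x18]=0x9e, mem[0x06]=0xdc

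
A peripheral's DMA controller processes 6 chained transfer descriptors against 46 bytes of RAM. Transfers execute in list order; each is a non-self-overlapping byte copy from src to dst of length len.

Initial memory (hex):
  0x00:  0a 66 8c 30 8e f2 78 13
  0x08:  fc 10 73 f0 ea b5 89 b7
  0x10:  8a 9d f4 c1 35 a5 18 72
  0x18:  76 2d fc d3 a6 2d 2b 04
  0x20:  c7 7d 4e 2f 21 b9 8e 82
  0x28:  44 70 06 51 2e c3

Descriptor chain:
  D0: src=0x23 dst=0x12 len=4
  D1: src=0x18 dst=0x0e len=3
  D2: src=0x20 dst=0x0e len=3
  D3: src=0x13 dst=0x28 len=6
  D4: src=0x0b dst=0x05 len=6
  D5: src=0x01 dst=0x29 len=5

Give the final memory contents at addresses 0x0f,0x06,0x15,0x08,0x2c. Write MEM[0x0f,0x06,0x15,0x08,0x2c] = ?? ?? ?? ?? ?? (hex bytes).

MEM[0x0f,0x06,0x15,0x08,0x2c] = 7d ea 8e c7 8e

D0: mem[0x12..0x15] <- [2f 21 b9 8e]
D1: mem[0x0e..0x10] <- [76 2d fc]
D2: mem[0x0e..0x10] <- [c7 7d 4e]
D3: mem[0x28..0x2d] <- [21 b9 8e 18 72 76]
D4: mem[0x05..0x0a] <- [f0 ea b5 c7 7d 4e]
D5: mem[0x29..0x2d] <- [66 8c 30 8e f0]
query mem[0x0f]=0x7d, mem[0x06]=0xea, mem[0x15]=0x8e, mem[0x08]=0xc7, mem[0x2c]=0x8e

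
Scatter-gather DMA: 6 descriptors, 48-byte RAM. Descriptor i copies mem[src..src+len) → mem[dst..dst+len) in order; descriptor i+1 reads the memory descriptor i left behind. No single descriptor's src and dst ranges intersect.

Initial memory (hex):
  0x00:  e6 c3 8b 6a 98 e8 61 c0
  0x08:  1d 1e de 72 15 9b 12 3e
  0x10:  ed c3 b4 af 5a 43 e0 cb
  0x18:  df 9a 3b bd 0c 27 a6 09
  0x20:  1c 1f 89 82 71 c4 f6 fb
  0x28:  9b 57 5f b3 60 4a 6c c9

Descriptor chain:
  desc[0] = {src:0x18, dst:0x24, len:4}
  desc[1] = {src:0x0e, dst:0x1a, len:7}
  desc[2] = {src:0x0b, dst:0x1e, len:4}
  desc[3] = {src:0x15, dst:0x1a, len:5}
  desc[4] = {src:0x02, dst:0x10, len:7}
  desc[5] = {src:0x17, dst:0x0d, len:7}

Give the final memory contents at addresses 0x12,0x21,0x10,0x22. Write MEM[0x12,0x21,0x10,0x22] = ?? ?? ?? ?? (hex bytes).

MEM[0x12,0x21,0x10,0x22] = cb 12 43 89

[0] 0x18->0x24 len=4 : df 9a 3b bd
[1] 0x0e->0x1a len=7 : 12 3e ed c3 b4 af 5a
[2] 0x0b->0x1e len=4 : 72 15 9b 12
[3] 0x15->0x1a len=5 : 43 e0 cb df 9a
[4] 0x02->0x10 len=7 : 8b 6a 98 e8 61 c0 1d
[5] 0x17->0x0d len=7 : cb df 9a 43 e0 cb df
query mem[0x12]=0xcb, mem[0x21]=0x12, mem[0x10]=0x43, mem[0x22]=0x89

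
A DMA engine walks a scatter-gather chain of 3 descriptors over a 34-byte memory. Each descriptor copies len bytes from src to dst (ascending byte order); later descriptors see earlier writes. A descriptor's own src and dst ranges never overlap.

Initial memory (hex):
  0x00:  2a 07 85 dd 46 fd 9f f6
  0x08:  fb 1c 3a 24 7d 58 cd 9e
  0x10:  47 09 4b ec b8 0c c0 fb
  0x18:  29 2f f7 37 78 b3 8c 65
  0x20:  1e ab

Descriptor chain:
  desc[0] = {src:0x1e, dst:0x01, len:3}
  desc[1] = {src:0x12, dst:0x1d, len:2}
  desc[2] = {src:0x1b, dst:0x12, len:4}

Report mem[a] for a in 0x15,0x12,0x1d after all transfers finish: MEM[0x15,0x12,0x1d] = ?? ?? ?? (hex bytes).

MEM[0x15,0x12,0x1d] = ec 37 4b

  after D0: wrote 3B at 0x01 = 8c651e
  after D1: wrote 2B at 0x1d = 4bec
  after D2: wrote 4B at 0x12 = 37784bec
query mem[0x15]=0xec, mem[0x12]=0x37, mem[0x1d]=0x4b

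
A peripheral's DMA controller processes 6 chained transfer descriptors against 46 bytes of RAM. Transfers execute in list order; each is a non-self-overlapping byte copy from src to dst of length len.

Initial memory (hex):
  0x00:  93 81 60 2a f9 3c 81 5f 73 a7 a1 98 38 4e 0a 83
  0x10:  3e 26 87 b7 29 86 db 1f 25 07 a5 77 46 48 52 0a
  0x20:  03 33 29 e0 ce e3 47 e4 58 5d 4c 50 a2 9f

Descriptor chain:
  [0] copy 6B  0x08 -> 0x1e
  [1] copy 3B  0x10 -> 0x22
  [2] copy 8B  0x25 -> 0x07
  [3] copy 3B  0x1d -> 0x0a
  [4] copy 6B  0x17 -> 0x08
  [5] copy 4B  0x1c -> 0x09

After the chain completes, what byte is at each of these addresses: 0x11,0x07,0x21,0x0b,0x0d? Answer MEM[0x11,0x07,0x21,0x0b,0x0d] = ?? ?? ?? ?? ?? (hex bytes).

MEM[0x11,0x07,0x21,0x0b,0x0d] = 26 e3 98 73 46

[0] 0x08->0x1e len=6 : 73 a7 a1 98 38 4e
[1] 0x10->0x22 len=3 : 3e 26 87
[2] 0x25->0x07 len=8 : e3 47 e4 58 5d 4c 50 a2
[3] 0x1d->0x0a len=3 : 48 73 a7
[4] 0x17->0x08 len=6 : 1f 25 07 a5 77 46
[5] 0x1c->0x09 len=4 : 46 48 73 a7
query mem[0x11]=0x26, mem[0x07]=0xe3, mem[0x21]=0x98, mem[0x0b]=0x73, mem[0x0d]=0x46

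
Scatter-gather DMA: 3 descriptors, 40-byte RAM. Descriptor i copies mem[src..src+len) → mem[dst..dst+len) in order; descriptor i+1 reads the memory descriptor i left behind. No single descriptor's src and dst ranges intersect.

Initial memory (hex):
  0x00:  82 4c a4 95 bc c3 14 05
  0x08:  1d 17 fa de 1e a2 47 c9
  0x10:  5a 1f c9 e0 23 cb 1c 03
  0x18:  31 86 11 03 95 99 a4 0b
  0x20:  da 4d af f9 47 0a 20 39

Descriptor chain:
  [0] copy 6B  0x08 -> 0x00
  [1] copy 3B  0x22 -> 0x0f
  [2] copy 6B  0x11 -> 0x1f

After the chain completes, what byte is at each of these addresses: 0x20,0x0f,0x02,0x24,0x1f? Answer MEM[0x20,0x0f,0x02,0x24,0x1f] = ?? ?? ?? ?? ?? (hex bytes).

[0] 0x08->0x00 len=6 : 1d 17 fa de 1e a2
[1] 0x22->0x0f len=3 : af f9 47
[2] 0x11->0x1f len=6 : 47 c9 e0 23 cb 1c
query mem[0x20]=0xc9, mem[0x0f]=0xaf, mem[0x02]=0xfa, mem[0x24]=0x1c, mem[0x1f]=0x47

MEM[0x20,0x0f,0x02,0x24,0x1f] = c9 af fa 1c 47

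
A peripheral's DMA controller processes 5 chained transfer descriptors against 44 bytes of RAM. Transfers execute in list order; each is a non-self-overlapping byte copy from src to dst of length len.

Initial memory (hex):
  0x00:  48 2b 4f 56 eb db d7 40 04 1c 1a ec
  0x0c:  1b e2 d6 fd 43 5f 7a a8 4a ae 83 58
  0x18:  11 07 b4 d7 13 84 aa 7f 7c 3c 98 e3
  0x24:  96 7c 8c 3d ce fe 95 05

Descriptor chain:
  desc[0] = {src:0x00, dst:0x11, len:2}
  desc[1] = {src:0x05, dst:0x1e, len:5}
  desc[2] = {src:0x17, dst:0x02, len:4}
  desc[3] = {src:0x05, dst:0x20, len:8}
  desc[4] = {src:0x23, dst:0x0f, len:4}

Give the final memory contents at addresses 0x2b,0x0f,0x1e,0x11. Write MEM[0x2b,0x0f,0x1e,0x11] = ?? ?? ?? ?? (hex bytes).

MEM[0x2b,0x0f,0x1e,0x11] = 05 04 db 1a

  after D0: wrote 2B at 0x11 = 482b
  after D1: wrote 5B at 0x1e = dbd740041c
  after D2: wrote 4B at 0x02 = 581107b4
  after D3: wrote 8B at 0x20 = b4d740041c1aec1b
  after D4: wrote 4B at 0x0f = 041c1aec
query mem[0x2b]=0x05, mem[0x0f]=0x04, mem[0x1e]=0xdb, mem[0x11]=0x1a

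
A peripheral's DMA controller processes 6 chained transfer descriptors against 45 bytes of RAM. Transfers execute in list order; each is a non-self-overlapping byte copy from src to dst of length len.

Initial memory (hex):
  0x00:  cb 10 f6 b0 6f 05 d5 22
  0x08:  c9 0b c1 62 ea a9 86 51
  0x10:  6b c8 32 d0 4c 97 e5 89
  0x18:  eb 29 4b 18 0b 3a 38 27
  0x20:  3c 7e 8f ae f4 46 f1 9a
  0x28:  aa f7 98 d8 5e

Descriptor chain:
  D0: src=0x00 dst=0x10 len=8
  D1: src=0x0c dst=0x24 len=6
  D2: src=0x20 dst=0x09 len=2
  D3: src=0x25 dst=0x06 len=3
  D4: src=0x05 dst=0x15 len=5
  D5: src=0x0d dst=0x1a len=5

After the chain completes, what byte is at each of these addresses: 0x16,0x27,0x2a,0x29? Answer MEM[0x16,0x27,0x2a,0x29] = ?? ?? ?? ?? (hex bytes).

MEM[0x16,0x27,0x2a,0x29] = a9 51 98 10

  after D0: wrote 8B at 0x10 = cb10f6b06f05d522
  after D1: wrote 6B at 0x24 = eaa98651cb10
  after D2: wrote 2B at 0x09 = 3c7e
  after D3: wrote 3B at 0x06 = a98651
  after D4: wrote 5B at 0x15 = 05a986513c
  after D5: wrote 5B at 0x1a = a98651cb10
query mem[0x16]=0xa9, mem[0x27]=0x51, mem[0x2a]=0x98, mem[0x29]=0x10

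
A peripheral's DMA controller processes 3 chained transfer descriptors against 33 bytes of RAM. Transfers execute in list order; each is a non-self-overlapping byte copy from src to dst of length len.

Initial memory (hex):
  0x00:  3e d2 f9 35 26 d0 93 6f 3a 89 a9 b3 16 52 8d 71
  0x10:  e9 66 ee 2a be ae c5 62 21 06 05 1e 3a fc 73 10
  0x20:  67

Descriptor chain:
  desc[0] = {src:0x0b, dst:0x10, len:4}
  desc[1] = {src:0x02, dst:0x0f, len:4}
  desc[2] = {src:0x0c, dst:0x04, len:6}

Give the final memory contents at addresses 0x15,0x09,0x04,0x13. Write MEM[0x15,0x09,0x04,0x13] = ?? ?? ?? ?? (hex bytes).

MEM[0x15,0x09,0x04,0x13] = ae 26 16 8d

D0: mem[0x10..0x13] <- [b3 16 52 8d]
D1: mem[0x0f..0x12] <- [f9 35 26 d0]
D2: mem[0x04..0x09] <- [16 52 8d f9 35 26]
query mem[0x15]=0xae, mem[0x09]=0x26, mem[0x04]=0x16, mem[0x13]=0x8d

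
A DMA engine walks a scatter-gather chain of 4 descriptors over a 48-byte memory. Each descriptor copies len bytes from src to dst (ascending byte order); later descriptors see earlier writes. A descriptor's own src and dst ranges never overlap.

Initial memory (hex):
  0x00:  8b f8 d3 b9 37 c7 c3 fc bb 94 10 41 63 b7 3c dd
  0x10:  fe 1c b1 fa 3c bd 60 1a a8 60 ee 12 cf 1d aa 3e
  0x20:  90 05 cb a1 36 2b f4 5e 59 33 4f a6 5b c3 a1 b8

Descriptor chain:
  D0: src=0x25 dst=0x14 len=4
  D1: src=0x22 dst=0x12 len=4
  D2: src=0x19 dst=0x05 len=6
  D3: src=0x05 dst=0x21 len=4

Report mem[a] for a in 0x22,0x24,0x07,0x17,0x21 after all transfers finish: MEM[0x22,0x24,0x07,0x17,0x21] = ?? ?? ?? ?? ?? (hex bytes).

  after D0: wrote 4B at 0x14 = 2bf45e59
  after D1: wrote 4B at 0x12 = cba1362b
  after D2: wrote 6B at 0x05 = 60ee12cf1daa
  after D3: wrote 4B at 0x21 = 60ee12cf
query mem[0x22]=0xee, mem[0x24]=0xcf, mem[0x07]=0x12, mem[0x17]=0x59, mem[0x21]=0x60

MEM[0x22,0x24,0x07,0x17,0x21] = ee cf 12 59 60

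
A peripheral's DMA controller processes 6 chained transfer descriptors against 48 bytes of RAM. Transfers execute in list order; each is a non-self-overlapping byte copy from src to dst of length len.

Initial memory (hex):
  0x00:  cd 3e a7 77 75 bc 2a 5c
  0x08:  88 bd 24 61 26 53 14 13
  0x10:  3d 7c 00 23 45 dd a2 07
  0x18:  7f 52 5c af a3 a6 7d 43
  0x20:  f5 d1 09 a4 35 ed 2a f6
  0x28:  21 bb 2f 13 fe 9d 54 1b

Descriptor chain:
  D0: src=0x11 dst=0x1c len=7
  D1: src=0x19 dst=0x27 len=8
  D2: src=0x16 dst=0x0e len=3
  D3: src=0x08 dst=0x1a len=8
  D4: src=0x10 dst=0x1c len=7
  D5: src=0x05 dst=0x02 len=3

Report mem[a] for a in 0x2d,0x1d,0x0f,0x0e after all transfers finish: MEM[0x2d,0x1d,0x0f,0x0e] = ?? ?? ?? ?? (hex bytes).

  after D0: wrote 7B at 0x1c = 7c002345dda207
  after D1: wrote 8B at 0x27 = 525caf7c002345dd
  after D2: wrote 3B at 0x0e = a2077f
  after D3: wrote 8B at 0x1a = 88bd24612653a207
  after D4: wrote 7B at 0x1c = 7f7c002345dda2
  after D5: wrote 3B at 0x02 = bc2a5c
query mem[0x2d]=0x45, mem[0x1d]=0x7c, mem[0x0f]=0x07, mem[0x0e]=0xa2

MEM[0x2d,0x1d,0x0f,0x0e] = 45 7c 07 a2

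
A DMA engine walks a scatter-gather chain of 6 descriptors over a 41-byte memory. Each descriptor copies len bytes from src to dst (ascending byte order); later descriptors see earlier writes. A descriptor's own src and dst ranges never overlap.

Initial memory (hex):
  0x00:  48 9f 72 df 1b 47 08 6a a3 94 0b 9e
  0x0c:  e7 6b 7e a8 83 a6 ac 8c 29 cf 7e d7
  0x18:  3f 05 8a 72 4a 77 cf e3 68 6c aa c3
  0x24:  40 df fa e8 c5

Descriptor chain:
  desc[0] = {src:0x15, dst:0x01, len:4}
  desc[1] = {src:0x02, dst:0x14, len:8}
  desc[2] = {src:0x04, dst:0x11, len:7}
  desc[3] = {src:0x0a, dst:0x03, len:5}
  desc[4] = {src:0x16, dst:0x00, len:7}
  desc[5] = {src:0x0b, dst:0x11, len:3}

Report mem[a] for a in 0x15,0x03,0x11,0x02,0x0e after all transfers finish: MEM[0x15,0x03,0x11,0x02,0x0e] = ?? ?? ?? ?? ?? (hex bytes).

[0] 0x15->0x01 len=4 : cf 7e d7 3f
[1] 0x02->0x14 len=8 : 7e d7 3f 47 08 6a a3 94
[2] 0x04->0x11 len=7 : 3f 47 08 6a a3 94 0b
[3] 0x0a->0x03 len=5 : 0b 9e e7 6b 7e
[4] 0x16->0x00 len=7 : 94 0b 08 6a a3 94 4a
[5] 0x0b->0x11 len=3 : 9e e7 6b
query mem[0x15]=0xa3, mem[0x03]=0x6a, mem[0x11]=0x9e, mem[0x02]=0x08, mem[0x0e]=0x7e

MEM[0x15,0x03,0x11,0x02,0x0e] = a3 6a 9e 08 7e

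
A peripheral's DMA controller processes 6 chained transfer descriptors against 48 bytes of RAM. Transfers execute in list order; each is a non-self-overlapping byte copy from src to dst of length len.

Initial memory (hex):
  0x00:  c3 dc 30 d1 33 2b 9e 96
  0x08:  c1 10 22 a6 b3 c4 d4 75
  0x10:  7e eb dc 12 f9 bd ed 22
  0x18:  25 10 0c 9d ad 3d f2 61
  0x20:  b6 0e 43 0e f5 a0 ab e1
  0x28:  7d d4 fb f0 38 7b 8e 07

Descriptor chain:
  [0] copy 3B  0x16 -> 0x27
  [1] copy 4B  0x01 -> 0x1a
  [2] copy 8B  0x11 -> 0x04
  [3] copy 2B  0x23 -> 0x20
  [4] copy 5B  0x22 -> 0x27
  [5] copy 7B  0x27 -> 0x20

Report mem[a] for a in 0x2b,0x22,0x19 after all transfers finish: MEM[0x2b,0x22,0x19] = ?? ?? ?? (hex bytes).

  after D0: wrote 3B at 0x27 = ed2225
  after D1: wrote 4B at 0x1a = dc30d133
  after D2: wrote 8B at 0x04 = ebdc12f9bded2225
  after D3: wrote 2B at 0x20 = 0ef5
  after D4: wrote 5B at 0x27 = 430ef5a0ab
  after D5: wrote 7B at 0x20 = 430ef5a0ab387b
query mem[0x2b]=0xab, mem[0x22]=0xf5, mem[0x19]=0x10

MEM[0x2b,0x22,0x19] = ab f5 10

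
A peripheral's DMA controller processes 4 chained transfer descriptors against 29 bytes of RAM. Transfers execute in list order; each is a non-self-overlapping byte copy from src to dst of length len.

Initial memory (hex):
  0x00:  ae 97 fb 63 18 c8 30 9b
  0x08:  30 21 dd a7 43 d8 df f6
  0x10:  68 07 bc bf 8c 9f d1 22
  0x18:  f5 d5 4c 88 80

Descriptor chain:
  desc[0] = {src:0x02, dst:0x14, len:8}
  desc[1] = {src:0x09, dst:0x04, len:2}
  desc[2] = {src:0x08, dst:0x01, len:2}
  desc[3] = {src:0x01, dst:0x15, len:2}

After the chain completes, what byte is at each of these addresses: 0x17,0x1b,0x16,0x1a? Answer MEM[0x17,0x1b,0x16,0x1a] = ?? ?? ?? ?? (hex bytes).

  after D0: wrote 8B at 0x14 = fb6318c8309b3021
  after D1: wrote 2B at 0x04 = 21dd
  after D2: wrote 2B at 0x01 = 3021
  after D3: wrote 2B at 0x15 = 3021
query mem[0x17]=0xc8, mem[0x1b]=0x21, mem[0x16]=0x21, mem[0x1a]=0x30

MEM[0x17,0x1b,0x16,0x1a] = c8 21 21 30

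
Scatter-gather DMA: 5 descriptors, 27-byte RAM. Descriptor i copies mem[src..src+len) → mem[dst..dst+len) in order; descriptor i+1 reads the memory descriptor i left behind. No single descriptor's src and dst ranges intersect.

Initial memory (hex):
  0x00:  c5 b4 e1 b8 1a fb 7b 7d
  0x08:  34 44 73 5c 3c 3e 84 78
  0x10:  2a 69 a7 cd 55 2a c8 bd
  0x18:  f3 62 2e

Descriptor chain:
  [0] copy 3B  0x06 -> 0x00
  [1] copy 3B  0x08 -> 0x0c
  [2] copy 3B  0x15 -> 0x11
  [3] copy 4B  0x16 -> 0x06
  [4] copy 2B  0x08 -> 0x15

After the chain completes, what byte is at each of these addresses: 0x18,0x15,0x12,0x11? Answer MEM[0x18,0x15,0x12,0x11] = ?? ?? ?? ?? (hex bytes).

MEM[0x18,0x15,0x12,0x11] = f3 f3 c8 2a

  after D0: wrote 3B at 0x00 = 7b7d34
  after D1: wrote 3B at 0x0c = 344473
  after D2: wrote 3B at 0x11 = 2ac8bd
  after D3: wrote 4B at 0x06 = c8bdf362
  after D4: wrote 2B at 0x15 = f362
query mem[0x18]=0xf3, mem[0x15]=0xf3, mem[0x12]=0xc8, mem[0x11]=0x2a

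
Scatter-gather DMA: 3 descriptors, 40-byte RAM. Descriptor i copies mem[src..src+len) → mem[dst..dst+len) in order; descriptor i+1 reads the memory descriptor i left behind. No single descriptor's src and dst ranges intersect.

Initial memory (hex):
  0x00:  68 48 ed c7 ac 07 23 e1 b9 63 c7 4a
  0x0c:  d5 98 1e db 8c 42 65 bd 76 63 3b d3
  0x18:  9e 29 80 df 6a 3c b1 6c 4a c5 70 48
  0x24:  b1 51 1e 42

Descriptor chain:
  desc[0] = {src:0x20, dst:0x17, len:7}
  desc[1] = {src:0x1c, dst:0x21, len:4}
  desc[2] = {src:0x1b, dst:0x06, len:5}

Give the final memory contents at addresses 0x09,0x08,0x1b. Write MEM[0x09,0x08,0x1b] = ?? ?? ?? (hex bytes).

  after D0: wrote 7B at 0x17 = 4ac57048b1511e
  after D1: wrote 4B at 0x21 = 511eb16c
  after D2: wrote 5B at 0x06 = b1511eb16c
query mem[0x09]=0xb1, mem[0x08]=0x1e, mem[0x1b]=0xb1

MEM[0x09,0x08,0x1b] = b1 1e b1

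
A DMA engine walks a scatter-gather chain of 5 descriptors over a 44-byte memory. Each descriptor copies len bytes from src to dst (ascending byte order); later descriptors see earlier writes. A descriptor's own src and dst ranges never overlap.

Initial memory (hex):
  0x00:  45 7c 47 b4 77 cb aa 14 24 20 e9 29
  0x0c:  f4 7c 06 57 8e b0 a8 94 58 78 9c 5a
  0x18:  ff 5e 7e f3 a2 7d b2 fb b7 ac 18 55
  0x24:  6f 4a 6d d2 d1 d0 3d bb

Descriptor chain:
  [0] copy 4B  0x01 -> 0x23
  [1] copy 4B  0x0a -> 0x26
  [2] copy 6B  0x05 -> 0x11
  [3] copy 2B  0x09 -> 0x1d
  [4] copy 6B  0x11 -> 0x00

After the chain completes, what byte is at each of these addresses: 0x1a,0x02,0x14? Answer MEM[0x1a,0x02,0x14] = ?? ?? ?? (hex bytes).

MEM[0x1a,0x02,0x14] = 7e 14 24

D0: mem[0x23..0x26] <- [7c 47 b4 77]
D1: mem[0x26..0x29] <- [e9 29 f4 7c]
D2: mem[0x11..0x16] <- [cb aa 14 24 20 e9]
D3: mem[0x1d..0x1e] <- [20 e9]
D4: mem[0x00..0x05] <- [cb aa 14 24 20 e9]
query mem[0x1a]=0x7e, mem[0x02]=0x14, mem[0x14]=0x24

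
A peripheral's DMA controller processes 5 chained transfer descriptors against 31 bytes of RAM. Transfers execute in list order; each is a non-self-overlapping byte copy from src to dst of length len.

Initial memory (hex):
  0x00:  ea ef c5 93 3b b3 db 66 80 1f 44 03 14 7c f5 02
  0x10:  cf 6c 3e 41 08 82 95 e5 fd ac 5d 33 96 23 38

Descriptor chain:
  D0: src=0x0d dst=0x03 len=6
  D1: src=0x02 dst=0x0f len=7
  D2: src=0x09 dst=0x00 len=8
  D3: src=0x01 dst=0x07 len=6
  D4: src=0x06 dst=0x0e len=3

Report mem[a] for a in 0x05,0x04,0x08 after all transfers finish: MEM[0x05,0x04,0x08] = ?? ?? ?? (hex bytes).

MEM[0x05,0x04,0x08] = f5 7c 03

  after D0: wrote 6B at 0x03 = 7cf502cf6c3e
  after D1: wrote 7B at 0x0f = c57cf502cf6c3e
  after D2: wrote 8B at 0x00 = 1f4403147cf5c57c
  after D3: wrote 6B at 0x07 = 4403147cf5c5
  after D4: wrote 3B at 0x0e = c54403
query mem[0x05]=0xf5, mem[0x04]=0x7c, mem[0x08]=0x03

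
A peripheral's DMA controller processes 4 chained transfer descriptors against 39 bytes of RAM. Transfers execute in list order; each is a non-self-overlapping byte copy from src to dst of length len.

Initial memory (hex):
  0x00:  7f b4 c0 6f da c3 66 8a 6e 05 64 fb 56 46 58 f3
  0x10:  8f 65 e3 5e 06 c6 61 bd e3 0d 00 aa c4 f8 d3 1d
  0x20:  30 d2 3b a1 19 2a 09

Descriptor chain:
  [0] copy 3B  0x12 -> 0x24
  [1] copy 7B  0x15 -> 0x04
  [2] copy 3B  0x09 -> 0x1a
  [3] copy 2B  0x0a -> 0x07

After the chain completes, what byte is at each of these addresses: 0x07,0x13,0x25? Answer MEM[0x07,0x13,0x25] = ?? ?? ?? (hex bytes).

MEM[0x07,0x13,0x25] = aa 5e 5e

#0 dst[0x24+3] := {0xe3,0x5e,0x06}
#1 dst[0x04+7] := {0xc6,0x61,0xbd,0xe3,0x0d,0x00,0xaa}
#2 dst[0x1a+3] := {0x00,0xaa,0xfb}
#3 dst[0x07+2] := {0xaa,0xfb}
query mem[0x07]=0xaa, mem[0x13]=0x5e, mem[0x25]=0x5e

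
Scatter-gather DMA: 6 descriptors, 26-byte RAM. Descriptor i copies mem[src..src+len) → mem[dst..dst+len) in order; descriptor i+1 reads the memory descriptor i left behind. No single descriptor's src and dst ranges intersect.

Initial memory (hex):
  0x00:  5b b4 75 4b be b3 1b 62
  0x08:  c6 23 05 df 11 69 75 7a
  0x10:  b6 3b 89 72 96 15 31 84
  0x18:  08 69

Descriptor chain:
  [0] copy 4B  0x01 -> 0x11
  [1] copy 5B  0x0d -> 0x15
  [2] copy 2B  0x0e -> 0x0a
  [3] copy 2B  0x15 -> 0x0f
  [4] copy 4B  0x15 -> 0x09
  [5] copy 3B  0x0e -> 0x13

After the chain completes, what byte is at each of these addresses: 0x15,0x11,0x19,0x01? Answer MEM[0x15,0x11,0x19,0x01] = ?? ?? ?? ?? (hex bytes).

MEM[0x15,0x11,0x19,0x01] = 75 b4 b4 b4

D0: mem[0x11..0x14] <- [b4 75 4b be]
D1: mem[0x15..0x19] <- [69 75 7a b6 b4]
D2: mem[0x0a..0x0b] <- [75 7a]
D3: mem[0x0f..0x10] <- [69 75]
D4: mem[0x09..0x0c] <- [69 75 7a b6]
D5: mem[0x13..0x15] <- [75 69 75]
query mem[0x15]=0x75, mem[0x11]=0xb4, mem[0x19]=0xb4, mem[0x01]=0xb4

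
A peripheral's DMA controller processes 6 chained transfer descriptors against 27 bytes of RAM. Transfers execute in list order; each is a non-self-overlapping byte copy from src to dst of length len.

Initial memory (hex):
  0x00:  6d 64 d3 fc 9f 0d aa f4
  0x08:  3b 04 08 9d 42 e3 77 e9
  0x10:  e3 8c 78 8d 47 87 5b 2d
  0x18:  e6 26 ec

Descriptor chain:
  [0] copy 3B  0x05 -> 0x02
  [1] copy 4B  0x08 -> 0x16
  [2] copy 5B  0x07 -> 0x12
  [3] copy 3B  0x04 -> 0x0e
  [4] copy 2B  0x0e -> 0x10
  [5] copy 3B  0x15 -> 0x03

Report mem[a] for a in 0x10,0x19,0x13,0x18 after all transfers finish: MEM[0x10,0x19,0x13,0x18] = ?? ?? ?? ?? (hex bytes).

MEM[0x10,0x19,0x13,0x18] = f4 9d 3b 08

D0: mem[0x02..0x04] <- [0d aa f4]
D1: mem[0x16..0x19] <- [3b 04 08 9d]
D2: mem[0x12..0x16] <- [f4 3b 04 08 9d]
D3: mem[0x0e..0x10] <- [f4 0d aa]
D4: mem[0x10..0x11] <- [f4 0d]
D5: mem[0x03..0x05] <- [08 9d 04]
query mem[0x10]=0xf4, mem[0x19]=0x9d, mem[0x13]=0x3b, mem[0x18]=0x08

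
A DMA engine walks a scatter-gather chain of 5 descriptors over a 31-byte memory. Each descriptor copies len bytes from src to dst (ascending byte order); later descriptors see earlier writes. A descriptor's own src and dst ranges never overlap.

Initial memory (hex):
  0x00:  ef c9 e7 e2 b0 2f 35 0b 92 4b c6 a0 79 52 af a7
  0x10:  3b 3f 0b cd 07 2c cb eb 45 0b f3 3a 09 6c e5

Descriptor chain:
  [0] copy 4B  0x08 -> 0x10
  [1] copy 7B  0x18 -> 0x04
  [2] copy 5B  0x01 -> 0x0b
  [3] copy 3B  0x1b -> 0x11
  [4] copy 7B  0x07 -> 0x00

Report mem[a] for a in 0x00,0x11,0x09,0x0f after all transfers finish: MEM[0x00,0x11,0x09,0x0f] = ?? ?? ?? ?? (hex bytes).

#0 dst[0x10+4] := {0x92,0x4b,0xc6,0xa0}
#1 dst[0x04+7] := {0x45,0x0b,0xf3,0x3a,0x09,0x6c,0xe5}
#2 dst[0x0b+5] := {0xc9,0xe7,0xe2,0x45,0x0b}
#3 dst[0x11+3] := {0x3a,0x09,0x6c}
#4 dst[0x00+7] := {0x3a,0x09,0x6c,0xe5,0xc9,0xe7,0xe2}
query mem[0x00]=0x3a, mem[0x11]=0x3a, mem[0x09]=0x6c, mem[0x0f]=0x0b

MEM[0x00,0x11,0x09,0x0f] = 3a 3a 6c 0b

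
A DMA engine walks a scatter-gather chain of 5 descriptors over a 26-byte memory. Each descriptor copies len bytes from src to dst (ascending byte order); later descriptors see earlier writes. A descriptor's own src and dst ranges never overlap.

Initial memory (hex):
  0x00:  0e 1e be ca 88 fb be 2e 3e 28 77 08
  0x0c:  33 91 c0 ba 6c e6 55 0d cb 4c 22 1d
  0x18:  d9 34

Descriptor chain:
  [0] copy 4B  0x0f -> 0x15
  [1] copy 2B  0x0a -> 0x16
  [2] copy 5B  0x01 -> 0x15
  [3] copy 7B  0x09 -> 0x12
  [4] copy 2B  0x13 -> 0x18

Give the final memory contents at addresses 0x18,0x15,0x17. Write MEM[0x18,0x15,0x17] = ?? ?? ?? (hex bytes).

MEM[0x18,0x15,0x17] = 77 33 c0

D0: mem[0x15..0x18] <- [ba 6c e6 55]
D1: mem[0x16..0x17] <- [77 08]
D2: mem[0x15..0x19] <- [1e be ca 88 fb]
D3: mem[0x12..0x18] <- [28 77 08 33 91 c0 ba]
D4: mem[0x18..0x19] <- [77 08]
query mem[0x18]=0x77, mem[0x15]=0x33, mem[0x17]=0xc0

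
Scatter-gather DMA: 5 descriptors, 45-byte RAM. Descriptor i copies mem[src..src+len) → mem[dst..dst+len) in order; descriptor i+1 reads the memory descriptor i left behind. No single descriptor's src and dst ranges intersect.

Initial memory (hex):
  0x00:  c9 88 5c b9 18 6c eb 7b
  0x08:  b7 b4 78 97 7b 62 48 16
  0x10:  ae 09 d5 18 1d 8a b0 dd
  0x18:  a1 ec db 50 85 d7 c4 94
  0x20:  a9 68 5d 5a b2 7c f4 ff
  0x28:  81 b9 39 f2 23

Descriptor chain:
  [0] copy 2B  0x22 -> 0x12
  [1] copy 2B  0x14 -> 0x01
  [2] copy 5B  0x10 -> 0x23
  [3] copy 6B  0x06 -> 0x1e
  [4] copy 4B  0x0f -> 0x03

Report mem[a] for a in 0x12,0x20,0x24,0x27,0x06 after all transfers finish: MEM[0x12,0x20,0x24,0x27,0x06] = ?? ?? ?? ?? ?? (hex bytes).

MEM[0x12,0x20,0x24,0x27,0x06] = 5d b7 09 1d 5d

  after D0: wrote 2B at 0x12 = 5d5a
  after D1: wrote 2B at 0x01 = 1d8a
  after D2: wrote 5B at 0x23 = ae095d5a1d
  after D3: wrote 6B at 0x1e = eb7bb7b47897
  after D4: wrote 4B at 0x03 = 16ae095d
query mem[0x12]=0x5d, mem[0x20]=0xb7, mem[0x24]=0x09, mem[0x27]=0x1d, mem[0x06]=0x5d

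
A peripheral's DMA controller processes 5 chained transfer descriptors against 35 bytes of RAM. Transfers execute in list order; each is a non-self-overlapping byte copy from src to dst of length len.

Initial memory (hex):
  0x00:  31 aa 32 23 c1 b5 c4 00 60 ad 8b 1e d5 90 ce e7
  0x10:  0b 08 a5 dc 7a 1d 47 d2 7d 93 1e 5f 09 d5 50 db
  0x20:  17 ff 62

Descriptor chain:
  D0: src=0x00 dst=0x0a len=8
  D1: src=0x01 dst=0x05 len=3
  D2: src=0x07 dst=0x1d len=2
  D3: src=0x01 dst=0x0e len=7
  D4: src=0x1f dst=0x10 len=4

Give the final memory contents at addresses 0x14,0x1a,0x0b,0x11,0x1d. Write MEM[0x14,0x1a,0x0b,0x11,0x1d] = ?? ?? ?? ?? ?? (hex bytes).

MEM[0x14,0x1a,0x0b,0x11,0x1d] = 23 1e aa 17 23

[0] 0x00->0x0a len=8 : 31 aa 32 23 c1 b5 c4 00
[1] 0x01->0x05 len=3 : aa 32 23
[2] 0x07->0x1d len=2 : 23 60
[3] 0x01->0x0e len=7 : aa 32 23 c1 aa 32 23
[4] 0x1f->0x10 len=4 : db 17 ff 62
query mem[0x14]=0x23, mem[0x1a]=0x1e, mem[0x0b]=0xaa, mem[0x11]=0x17, mem[0x1d]=0x23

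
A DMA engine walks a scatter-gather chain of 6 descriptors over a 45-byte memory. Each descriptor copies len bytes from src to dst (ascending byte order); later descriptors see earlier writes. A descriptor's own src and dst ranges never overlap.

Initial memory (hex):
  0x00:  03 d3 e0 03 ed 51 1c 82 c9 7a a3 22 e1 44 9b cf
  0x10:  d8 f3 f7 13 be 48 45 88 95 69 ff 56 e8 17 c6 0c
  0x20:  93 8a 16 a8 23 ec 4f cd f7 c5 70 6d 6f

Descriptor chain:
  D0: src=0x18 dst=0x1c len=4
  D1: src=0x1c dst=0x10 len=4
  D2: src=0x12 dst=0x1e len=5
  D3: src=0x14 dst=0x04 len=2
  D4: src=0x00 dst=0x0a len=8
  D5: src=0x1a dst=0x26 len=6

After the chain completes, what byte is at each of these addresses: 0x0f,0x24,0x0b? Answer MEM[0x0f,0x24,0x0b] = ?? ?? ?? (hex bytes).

D0: mem[0x1c..0x1f] <- [95 69 ff 56]
D1: mem[0x10..0x13] <- [95 69 ff 56]
D2: mem[0x1e..0x22] <- [ff 56 be 48 45]
D3: mem[0x04..0x05] <- [be 48]
D4: mem[0x0a..0x11] <- [03 d3 e0 03 be 48 1c 82]
D5: mem[0x26..0x2b] <- [ff 56 95 69 ff 56]
query mem[0x0f]=0x48, mem[0x24]=0x23, mem[0x0b]=0xd3

MEM[0x0f,0x24,0x0b] = 48 23 d3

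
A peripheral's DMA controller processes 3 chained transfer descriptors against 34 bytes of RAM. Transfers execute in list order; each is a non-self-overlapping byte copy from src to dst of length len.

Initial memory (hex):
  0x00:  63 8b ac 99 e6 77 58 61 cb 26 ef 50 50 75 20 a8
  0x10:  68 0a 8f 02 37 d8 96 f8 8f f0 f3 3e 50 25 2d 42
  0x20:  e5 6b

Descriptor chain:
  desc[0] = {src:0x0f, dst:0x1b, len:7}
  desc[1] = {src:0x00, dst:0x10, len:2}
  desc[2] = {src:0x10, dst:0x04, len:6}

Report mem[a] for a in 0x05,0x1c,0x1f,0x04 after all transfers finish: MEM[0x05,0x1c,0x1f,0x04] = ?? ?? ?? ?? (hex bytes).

MEM[0x05,0x1c,0x1f,0x04] = 8b 68 02 63

D0: mem[0x1b..0x21] <- [a8 68 0a 8f 02 37 d8]
D1: mem[0x10..0x11] <- [63 8b]
D2: mem[0x04..0x09] <- [63 8b 8f 02 37 d8]
query mem[0x05]=0x8b, mem[0x1c]=0x68, mem[0x1f]=0x02, mem[0x04]=0x63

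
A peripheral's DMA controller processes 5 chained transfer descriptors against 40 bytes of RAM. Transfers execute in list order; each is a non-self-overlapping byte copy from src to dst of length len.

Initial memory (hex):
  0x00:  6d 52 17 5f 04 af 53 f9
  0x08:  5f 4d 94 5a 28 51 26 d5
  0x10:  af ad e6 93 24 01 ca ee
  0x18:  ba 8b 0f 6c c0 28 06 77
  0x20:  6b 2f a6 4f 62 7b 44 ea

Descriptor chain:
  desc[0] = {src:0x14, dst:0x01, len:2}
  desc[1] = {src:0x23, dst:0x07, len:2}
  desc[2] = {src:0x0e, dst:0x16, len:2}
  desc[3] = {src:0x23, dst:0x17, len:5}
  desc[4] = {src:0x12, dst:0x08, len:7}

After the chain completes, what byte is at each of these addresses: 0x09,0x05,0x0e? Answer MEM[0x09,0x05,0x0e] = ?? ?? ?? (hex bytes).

MEM[0x09,0x05,0x0e] = 93 af 62

[0] 0x14->0x01 len=2 : 24 01
[1] 0x23->0x07 len=2 : 4f 62
[2] 0x0e->0x16 len=2 : 26 d5
[3] 0x23->0x17 len=5 : 4f 62 7b 44 ea
[4] 0x12->0x08 len=7 : e6 93 24 01 26 4f 62
query mem[0x09]=0x93, mem[0x05]=0xaf, mem[0x0e]=0x62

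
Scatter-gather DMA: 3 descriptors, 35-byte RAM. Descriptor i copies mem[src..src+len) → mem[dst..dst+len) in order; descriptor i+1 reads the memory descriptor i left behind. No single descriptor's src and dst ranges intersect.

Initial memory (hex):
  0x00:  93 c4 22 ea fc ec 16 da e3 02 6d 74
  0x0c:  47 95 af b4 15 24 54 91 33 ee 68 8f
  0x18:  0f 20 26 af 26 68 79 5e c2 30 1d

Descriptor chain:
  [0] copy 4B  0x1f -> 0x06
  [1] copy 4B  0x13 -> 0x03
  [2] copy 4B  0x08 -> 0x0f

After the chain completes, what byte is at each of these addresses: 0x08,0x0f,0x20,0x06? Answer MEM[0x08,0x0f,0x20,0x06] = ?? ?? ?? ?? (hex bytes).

D0: mem[0x06..0x09] <- [5e c2 30 1d]
D1: mem[0x03..0x06] <- [91 33 ee 68]
D2: mem[0x0f..0x12] <- [30 1d 6d 74]
query mem[0x08]=0x30, mem[0x0f]=0x30, mem[0x20]=0xc2, mem[0x06]=0x68

MEM[0x08,0x0f,0x20,0x06] = 30 30 c2 68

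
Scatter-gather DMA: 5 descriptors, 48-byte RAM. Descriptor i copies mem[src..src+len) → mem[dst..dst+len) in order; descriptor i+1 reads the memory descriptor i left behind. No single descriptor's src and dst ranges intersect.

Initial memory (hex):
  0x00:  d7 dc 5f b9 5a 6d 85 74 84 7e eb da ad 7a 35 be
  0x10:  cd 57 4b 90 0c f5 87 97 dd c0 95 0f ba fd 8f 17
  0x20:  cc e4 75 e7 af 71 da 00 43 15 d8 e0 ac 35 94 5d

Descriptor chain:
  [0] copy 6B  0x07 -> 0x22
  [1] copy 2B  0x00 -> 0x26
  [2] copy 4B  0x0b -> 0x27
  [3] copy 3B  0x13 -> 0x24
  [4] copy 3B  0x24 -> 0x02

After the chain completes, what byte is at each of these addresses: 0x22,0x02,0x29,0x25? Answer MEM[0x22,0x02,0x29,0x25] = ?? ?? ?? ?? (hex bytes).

MEM[0x22,0x02,0x29,0x25] = 74 90 7a 0c

#0 dst[0x22+6] := {0x74,0x84,0x7e,0xeb,0xda,0xad}
#1 dst[0x26+2] := {0xd7,0xdc}
#2 dst[0x27+4] := {0xda,0xad,0x7a,0x35}
#3 dst[0x24+3] := {0x90,0x0c,0xf5}
#4 dst[0x02+3] := {0x90,0x0c,0xf5}
query mem[0x22]=0x74, mem[0x02]=0x90, mem[0x29]=0x7a, mem[0x25]=0x0c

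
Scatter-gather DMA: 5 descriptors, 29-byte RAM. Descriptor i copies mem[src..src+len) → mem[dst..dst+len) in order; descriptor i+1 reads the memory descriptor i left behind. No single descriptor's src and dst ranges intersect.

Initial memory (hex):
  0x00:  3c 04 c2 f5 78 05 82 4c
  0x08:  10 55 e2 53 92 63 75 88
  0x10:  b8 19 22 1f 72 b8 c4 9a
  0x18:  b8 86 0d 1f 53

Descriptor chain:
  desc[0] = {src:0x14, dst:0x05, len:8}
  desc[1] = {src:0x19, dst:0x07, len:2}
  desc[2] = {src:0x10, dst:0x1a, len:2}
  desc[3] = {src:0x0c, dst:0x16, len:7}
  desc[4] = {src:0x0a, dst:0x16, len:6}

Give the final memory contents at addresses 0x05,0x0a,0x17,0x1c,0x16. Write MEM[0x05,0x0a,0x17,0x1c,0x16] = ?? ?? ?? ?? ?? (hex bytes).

MEM[0x05,0x0a,0x17,0x1c,0x16] = 72 86 0d 22 86

[0] 0x14->0x05 len=8 : 72 b8 c4 9a b8 86 0d 1f
[1] 0x19->0x07 len=2 : 86 0d
[2] 0x10->0x1a len=2 : b8 19
[3] 0x0c->0x16 len=7 : 1f 63 75 88 b8 19 22
[4] 0x0a->0x16 len=6 : 86 0d 1f 63 75 88
query mem[0x05]=0x72, mem[0x0a]=0x86, mem[0x17]=0x0d, mem[0x1c]=0x22, mem[0x16]=0x86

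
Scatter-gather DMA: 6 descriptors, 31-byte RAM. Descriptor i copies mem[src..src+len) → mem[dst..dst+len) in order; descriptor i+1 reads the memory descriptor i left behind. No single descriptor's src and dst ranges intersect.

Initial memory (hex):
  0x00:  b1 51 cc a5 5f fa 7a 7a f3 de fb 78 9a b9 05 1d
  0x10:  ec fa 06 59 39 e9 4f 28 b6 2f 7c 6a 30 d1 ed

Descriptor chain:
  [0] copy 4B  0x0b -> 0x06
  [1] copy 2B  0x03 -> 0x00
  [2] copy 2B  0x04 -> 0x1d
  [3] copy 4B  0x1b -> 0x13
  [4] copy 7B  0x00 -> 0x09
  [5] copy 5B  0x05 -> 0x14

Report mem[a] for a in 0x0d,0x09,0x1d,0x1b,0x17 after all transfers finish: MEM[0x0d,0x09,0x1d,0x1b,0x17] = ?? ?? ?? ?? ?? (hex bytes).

#0 dst[0x06+4] := {0x78,0x9a,0xb9,0x05}
#1 dst[0x00+2] := {0xa5,0x5f}
#2 dst[0x1d+2] := {0x5f,0xfa}
#3 dst[0x13+4] := {0x6a,0x30,0x5f,0xfa}
#4 dst[0x09+7] := {0xa5,0x5f,0xcc,0xa5,0x5f,0xfa,0x78}
#5 dst[0x14+5] := {0xfa,0x78,0x9a,0xb9,0xa5}
query mem[0x0d]=0x5f, mem[0x09]=0xa5, mem[0x1d]=0x5f, mem[0x1b]=0x6a, mem[0x17]=0xb9

MEM[0x0d,0x09,0x1d,0x1b,0x17] = 5f a5 5f 6a b9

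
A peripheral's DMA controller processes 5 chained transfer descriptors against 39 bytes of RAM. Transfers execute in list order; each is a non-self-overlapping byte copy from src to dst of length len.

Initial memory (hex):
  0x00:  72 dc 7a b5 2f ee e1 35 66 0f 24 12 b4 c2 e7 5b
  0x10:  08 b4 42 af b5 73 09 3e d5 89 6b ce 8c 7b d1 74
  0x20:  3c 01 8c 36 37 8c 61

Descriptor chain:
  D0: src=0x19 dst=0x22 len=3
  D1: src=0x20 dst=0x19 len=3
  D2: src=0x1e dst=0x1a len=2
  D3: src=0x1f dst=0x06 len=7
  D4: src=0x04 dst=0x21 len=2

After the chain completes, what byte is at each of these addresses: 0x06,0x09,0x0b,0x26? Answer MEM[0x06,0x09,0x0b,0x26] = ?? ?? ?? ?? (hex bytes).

MEM[0x06,0x09,0x0b,0x26] = 74 89 ce 61

D0: mem[0x22..0x24] <- [89 6b ce]
D1: mem[0x19..0x1b] <- [3c 01 89]
D2: mem[0x1a..0x1b] <- [d1 74]
D3: mem[0x06..0x0c] <- [74 3c 01 89 6b ce 8c]
D4: mem[0x21..0x22] <- [2f ee]
query mem[0x06]=0x74, mem[0x09]=0x89, mem[0x0b]=0xce, mem[0x26]=0x61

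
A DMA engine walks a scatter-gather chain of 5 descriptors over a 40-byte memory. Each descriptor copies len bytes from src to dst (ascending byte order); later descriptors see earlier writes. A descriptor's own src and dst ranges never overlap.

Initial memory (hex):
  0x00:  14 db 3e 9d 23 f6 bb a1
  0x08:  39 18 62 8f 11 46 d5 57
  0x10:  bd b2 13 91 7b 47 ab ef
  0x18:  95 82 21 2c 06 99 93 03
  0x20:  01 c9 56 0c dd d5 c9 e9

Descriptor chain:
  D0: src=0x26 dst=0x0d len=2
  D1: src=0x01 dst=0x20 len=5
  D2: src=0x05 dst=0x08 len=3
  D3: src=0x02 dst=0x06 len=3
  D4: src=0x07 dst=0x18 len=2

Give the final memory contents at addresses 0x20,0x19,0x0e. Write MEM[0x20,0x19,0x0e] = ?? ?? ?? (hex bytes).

MEM[0x20,0x19,0x0e] = db 23 e9

#0 dst[0x0d+2] := {0xc9,0xe9}
#1 dst[0x20+5] := {0xdb,0x3e,0x9d,0x23,0xf6}
#2 dst[0x08+3] := {0xf6,0xbb,0xa1}
#3 dst[0x06+3] := {0x3e,0x9d,0x23}
#4 dst[0x18+2] := {0x9d,0x23}
query mem[0x20]=0xdb, mem[0x19]=0x23, mem[0x0e]=0xe9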